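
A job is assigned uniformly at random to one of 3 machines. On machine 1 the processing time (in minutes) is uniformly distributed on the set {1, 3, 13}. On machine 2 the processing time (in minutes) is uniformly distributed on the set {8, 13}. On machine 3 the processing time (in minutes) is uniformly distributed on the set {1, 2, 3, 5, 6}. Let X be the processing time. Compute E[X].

587/90

E[X | machine 1] = (1+3+13)/3 = 17/3.
E[X | machine 2] = (8+13)/2 = 21/2.
E[X | machine 3] = (1+2+3+5+6)/5 = 17/5.
E[X] = (1/3)·(17/3) + (1/3)·(21/2) + (1/3)·(17/5) = 587/90.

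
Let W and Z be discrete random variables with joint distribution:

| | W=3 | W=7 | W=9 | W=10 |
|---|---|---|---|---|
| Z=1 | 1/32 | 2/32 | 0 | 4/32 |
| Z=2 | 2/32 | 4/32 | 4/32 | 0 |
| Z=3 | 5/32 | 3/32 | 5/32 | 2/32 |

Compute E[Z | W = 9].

23/9

P(W = 9) = 9/32.
Summing Z·P(W=x,Z=y) over the conditioning event gives 23/32.
E[Z | W = 9] = (23/32) / (9/32) = 23/9.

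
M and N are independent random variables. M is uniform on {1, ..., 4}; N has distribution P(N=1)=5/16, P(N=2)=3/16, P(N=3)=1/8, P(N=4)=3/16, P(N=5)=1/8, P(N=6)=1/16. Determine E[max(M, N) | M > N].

P(M > N) = 23/64.
Summing max(M,N)·P(x,y) over outcomes with M > N gives 37/32.
E[max(M, N) | M > N] = (37/32) / (23/64) = 74/23.

74/23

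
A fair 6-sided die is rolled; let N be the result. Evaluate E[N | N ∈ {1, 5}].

P(N ∈ {1, 5}) = 1/3.
Σ over the event: 1·1/6 + 5·1/6 = 1.
E[N | N ∈ {1, 5}] = (1) / (1/3) = 3.

3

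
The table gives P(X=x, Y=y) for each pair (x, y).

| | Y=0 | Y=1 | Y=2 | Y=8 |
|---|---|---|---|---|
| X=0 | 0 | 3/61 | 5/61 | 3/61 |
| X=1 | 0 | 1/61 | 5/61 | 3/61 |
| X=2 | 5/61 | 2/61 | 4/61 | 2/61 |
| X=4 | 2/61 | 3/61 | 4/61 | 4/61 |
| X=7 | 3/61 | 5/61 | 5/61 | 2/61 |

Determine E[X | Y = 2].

64/23

P(Y = 2) = 23/61.
Σ X·P over the event = 0·(5/61) + 1·(5/61) + 2·(4/61) + 4·(4/61) + 7·(5/61) = 64/61.
E[X | Y = 2] = (64/61) / (23/61) = 64/23.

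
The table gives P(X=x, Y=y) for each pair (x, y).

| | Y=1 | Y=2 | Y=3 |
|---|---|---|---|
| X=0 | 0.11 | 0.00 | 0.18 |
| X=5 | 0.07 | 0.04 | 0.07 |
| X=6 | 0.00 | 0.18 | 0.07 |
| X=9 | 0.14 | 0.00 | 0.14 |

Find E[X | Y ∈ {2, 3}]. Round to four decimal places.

4.8676

P(Y ∈ {2, 3}) = 0.68.
Σ X·P over the event = 0·(0.18) + 5·(0.04) + 5·(0.07) + 6·(0.18) + 6·(0.07) + 9·(0.14) = 3.31.
E[X | Y ∈ {2, 3}] = (3.31) / (0.68) = 4.8676.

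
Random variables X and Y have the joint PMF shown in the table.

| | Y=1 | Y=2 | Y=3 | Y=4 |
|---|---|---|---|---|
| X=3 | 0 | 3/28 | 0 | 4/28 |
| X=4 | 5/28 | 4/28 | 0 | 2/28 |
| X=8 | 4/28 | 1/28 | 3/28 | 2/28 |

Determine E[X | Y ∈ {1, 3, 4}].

P(Y ∈ {1, 3, 4}) = 5/7.
Σ X·P over the event = 3·(4/28) + 4·(5/28) + 4·(2/28) + 8·(4/28) + 8·(3/28) + 8·(2/28) = 4.
E[X | Y ∈ {1, 3, 4}] = (4) / (5/7) = 28/5.

28/5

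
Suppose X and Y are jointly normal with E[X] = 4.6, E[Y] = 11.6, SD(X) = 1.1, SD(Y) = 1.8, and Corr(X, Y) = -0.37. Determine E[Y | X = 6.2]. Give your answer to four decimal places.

10.6313

For a bivariate normal, E[Y | X=x] = μ_Y + ρ·(σ_Y/σ_X)·(x − μ_X).
E[Y | X=6.2] = 11.6 + (-0.37)·(1.8/1.1)·(6.2 − (4.6)) = 11.6 + (-0.60545)·(1.6) = 10.6313.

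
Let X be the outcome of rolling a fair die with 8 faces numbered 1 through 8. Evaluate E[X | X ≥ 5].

Given X ≥ 5, X is equally likely to be any of {5, 6, 7, 8}.
E[X | X ≥ 5] = (5 + 6 + 7 + 8) / 4 = 13/2.

13/2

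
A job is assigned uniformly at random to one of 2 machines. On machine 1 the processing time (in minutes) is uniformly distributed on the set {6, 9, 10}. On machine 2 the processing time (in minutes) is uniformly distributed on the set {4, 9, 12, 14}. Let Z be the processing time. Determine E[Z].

217/24

E[Z | machine 1] = (6+9+10)/3 = 25/3.
E[Z | machine 2] = (4+9+12+14)/4 = 39/4.
By the law of total expectation,
E[Z] = (1/2)·(25/3) + (1/2)·(39/4) = 217/24.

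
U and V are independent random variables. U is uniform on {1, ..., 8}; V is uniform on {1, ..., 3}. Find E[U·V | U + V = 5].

16/3

P(U + V = 5) = 1/8.
Summing UV·P(x,y) over outcomes with U + V = 5 gives 2/3.
E[U·V | U + V = 5] = (2/3) / (1/8) = 16/3.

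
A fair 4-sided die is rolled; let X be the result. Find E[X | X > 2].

Given X > 2, X is equally likely to be any of {3, 4}.
E[X | X > 2] = (3 + 4) / 2 = 7/2.

7/2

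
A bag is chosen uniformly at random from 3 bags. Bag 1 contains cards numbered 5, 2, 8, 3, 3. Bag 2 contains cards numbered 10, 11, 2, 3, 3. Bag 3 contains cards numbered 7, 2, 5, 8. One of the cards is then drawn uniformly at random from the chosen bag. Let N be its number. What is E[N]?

31/6

E[N | bag 1] = (5+2+8+3+3)/5 = 21/5.
E[N | bag 2] = (10+11+2+3+3)/5 = 29/5.
E[N | bag 3] = (7+2+5+8)/4 = 11/2.
By the law of total expectation,
E[N] = (1/3)·(21/5) + (1/3)·(29/5) + (1/3)·(11/2) = 31/6.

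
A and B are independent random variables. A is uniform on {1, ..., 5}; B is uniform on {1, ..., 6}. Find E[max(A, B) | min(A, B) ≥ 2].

P(min(A, B) ≥ 2) = 2/3.
Summing max(A,B)·P(x,y) over outcomes with min(A, B) ≥ 2 gives 3.
E[max(A, B) | min(A, B) ≥ 2] = (3) / (2/3) = 9/2.

9/2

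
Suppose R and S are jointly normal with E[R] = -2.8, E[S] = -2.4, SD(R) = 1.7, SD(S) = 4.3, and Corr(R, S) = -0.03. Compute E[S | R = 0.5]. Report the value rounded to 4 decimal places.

-2.6504

The regression of S on R has slope ρ·σ_S/σ_R and passes through (μ_R, μ_S).
E[S | R=0.5] = -2.4 + (-0.03)·(4.3/1.7)·(0.5 − (-2.8)) = -2.4 + (-0.075882)·(3.3) = -2.6504.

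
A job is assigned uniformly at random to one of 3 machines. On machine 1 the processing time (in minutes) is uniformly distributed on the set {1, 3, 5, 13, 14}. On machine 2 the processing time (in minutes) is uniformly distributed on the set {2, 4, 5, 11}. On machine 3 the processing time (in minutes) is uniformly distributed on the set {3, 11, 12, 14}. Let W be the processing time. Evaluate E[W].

E[W | machine 1] = (1+3+5+13+14)/5 = 36/5.
E[W | machine 2] = (2+4+5+11)/4 = 11/2.
E[W | machine 3] = (3+11+12+14)/4 = 10.
By the law of total expectation,
E[W] = (1/3)·(36/5) + (1/3)·(11/2) + (1/3)·(10) = 227/30.

227/30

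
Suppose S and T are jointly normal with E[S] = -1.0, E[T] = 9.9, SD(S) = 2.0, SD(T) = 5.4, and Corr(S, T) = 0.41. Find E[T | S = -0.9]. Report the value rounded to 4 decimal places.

For a bivariate normal, E[T | S=x] = μ_T + ρ·(σ_T/σ_S)·(x − μ_S).
E[T | S=-0.9] = 9.9 + (0.41)·(5.4/2.0)·(-0.9 − (-1.0)) = 9.9 + (1.107)·(0.1) = 10.0107.

10.0107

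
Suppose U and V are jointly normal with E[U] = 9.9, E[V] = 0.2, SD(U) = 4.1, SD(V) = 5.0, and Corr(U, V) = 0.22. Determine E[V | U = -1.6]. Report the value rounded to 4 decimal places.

-2.8854

For a bivariate normal, E[V | U=x] = μ_V + ρ·(σ_V/σ_U)·(x − μ_U).
E[V | U=-1.6] = 0.2 + (0.22)·(5.0/4.1)·(-1.6 − (9.9)) = 0.2 + (0.268293)·(-11.5) = -2.8854.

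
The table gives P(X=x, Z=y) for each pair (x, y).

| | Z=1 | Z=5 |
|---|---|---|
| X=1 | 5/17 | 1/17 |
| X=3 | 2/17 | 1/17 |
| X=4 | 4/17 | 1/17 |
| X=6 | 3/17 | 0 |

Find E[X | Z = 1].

45/14

P(Z = 1) = 14/17.
Σ X·P over the event = 1·(5/17) + 3·(2/17) + 4·(4/17) + 6·(3/17) = 45/17.
E[X | Z = 1] = (45/17) / (14/17) = 45/14.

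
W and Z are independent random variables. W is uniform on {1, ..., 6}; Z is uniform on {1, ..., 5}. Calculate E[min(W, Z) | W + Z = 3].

1

P(W + Z = 3) = 1/15.
Summing min(W,Z)·P(x,y) over outcomes with W + Z = 3 gives 1/15.
E[min(W, Z) | W + Z = 3] = (1/15) / (1/15) = 1.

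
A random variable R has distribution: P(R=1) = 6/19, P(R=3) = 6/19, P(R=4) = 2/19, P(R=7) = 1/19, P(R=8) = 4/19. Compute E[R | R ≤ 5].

P(R ≤ 5) = 14/19.
Σ over the event: 1·6/19 + 3·6/19 + 4·2/19 = 32/19.
E[R | R ≤ 5] = (32/19) / (14/19) = 16/7.

16/7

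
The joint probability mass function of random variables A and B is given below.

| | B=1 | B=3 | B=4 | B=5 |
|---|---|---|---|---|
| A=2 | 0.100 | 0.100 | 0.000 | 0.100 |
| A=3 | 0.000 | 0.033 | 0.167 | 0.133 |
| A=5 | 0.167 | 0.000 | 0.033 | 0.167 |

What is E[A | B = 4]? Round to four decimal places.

3.3300

P(B = 4) = 0.200.
Σ A·P over the event = 3·(0.167) + 5·(0.033) = 0.666.
E[A | B = 4] = (0.666) / (0.200) = 3.3300.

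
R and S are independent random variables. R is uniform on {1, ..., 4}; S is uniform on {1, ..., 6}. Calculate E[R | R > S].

10/3

Outcomes with R > S: (2,1), (3,1), (3,2), (4,1), (4,2), (4,3), each with probability 1/24.
E[R | R > S] = (2 + 3 + 3 + 4 + 4 + 4) / 6 = 10/3.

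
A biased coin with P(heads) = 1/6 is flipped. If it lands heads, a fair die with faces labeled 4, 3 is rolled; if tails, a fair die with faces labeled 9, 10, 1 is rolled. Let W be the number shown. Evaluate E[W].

221/36

E[W | heads] = (4+3)/2 = 7/2.
E[W | tails] = (9+10+1)/3 = 20/3.
By the law of total expectation,
E[W] = (1/6)·(7/2) + (5/6)·(20/3) = 221/36.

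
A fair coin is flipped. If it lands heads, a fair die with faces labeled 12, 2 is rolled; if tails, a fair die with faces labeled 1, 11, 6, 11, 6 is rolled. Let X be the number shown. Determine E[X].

7

E[X | heads] = (12+2)/2 = 7.
E[X | tails] = (1+11+6+11+6)/5 = 7.
By the law of total expectation,
E[X] = (1/2)·(7) + (1/2)·(7) = 7.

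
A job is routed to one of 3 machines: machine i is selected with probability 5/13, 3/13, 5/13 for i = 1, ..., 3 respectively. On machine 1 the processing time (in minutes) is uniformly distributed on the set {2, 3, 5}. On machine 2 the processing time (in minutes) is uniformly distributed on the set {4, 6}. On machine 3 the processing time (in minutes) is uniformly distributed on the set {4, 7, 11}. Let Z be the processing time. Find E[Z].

E[Z | machine 1] = (2+3+5)/3 = 10/3.
E[Z | machine 2] = (4+6)/2 = 5.
E[Z | machine 3] = (4+7+11)/3 = 22/3.
E[Z] = (5/13)·(10/3) + (3/13)·(5) + (5/13)·(22/3) = 205/39.

205/39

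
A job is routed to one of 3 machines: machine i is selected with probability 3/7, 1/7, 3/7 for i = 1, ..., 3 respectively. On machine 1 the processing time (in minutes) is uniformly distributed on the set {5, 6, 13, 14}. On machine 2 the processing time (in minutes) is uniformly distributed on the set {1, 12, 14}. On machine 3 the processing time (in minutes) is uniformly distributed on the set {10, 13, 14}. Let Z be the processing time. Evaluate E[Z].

149/14

E[Z | machine 1] = (5+6+13+14)/4 = 19/2.
E[Z | machine 2] = (1+12+14)/3 = 9.
E[Z | machine 3] = (10+13+14)/3 = 37/3.
By the law of total expectation,
E[Z] = (3/7)·(19/2) + (1/7)·(9) + (3/7)·(37/3) = 149/14.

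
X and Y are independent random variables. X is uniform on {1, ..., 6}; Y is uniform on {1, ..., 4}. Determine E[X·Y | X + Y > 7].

35/2

P(X + Y > 7) = 1/4.
Summing XY·P(x,y) over outcomes with X + Y > 7 gives 35/8.
E[X·Y | X + Y > 7] = (35/8) / (1/4) = 35/2.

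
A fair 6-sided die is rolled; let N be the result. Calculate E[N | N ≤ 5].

Given N ≤ 5, N is equally likely to be any of {1, 2, 3, 4, 5}.
E[N | N ≤ 5] = (1 + 2 + 3 + 4 + 5) / 5 = 3.

3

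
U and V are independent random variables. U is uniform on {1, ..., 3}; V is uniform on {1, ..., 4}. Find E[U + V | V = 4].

6

P(V = 4) = 1/4.
Summing (U+V)·P(x,y) over outcomes with V = 4 gives 3/2.
E[U + V | V = 4] = (3/2) / (1/4) = 6.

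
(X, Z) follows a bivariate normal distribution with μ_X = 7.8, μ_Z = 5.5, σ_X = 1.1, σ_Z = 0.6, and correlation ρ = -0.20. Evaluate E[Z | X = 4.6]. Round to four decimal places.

5.8491

For a bivariate normal, E[Z | X=x] = μ_Z + ρ·(σ_Z/σ_X)·(x − μ_X).
E[Z | X=4.6] = 5.5 + (-0.20)·(0.6/1.1)·(4.6 − (7.8)) = 5.5 + (-0.10909)·(-3.2) = 5.8491.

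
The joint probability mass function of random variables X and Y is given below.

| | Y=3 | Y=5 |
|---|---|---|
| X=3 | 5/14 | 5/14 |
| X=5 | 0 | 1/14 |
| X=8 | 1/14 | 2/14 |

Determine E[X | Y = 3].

P(Y = 3) = 3/7.
Σ X·P over the event = 3·(5/14) + 8·(1/14) = 23/14.
E[X | Y = 3] = (23/14) / (3/7) = 23/6.

23/6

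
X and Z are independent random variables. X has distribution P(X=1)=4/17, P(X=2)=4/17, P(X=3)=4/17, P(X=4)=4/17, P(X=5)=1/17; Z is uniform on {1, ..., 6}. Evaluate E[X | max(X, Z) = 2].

5/3

P(max(X, Z) = 2) = 2/17.
Summing X·P(x,y) over outcomes with max(X, Z) = 2 gives 10/51.
E[X | max(X, Z) = 2] = (10/51) / (2/17) = 5/3.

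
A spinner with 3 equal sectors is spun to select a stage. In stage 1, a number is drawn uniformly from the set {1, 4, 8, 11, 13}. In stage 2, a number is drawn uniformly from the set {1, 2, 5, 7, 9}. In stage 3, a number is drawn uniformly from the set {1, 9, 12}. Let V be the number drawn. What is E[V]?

E[V | stage 1] = (1+4+8+11+13)/5 = 37/5.
E[V | stage 2] = (1+2+5+7+9)/5 = 24/5.
E[V | stage 3] = (1+9+12)/3 = 22/3.
By the law of total expectation,
E[V] = (1/3)·(37/5) + (1/3)·(24/5) + (1/3)·(22/3) = 293/45.

293/45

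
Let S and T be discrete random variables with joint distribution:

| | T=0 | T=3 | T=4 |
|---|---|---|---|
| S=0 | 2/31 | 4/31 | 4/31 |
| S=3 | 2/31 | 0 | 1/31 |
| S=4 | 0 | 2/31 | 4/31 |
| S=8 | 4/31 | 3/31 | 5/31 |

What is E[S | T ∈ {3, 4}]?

P(T ∈ {3, 4}) = 23/31.
Σ S·P over the event = 0·(4/31) + 0·(4/31) + 3·(1/31) + 4·(2/31) + 4·(4/31) + 8·(3/31) + 8·(5/31) = 91/31.
E[S | T ∈ {3, 4}] = (91/31) / (23/31) = 91/23.

91/23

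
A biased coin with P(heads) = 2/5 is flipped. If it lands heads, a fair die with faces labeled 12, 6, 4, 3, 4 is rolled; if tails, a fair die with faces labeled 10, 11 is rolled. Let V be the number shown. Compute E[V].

E[V | heads] = (12+6+4+3+4)/5 = 29/5.
E[V | tails] = (10+11)/2 = 21/2.
By the law of total expectation,
E[V] = (2/5)·(29/5) + (3/5)·(21/2) = 431/50.

431/50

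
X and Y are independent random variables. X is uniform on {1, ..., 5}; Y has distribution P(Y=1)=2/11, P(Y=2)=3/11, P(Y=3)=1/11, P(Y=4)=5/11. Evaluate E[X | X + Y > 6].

P(X + Y > 6) = 4/11.
Summing X·P(x,y) over outcomes with X + Y > 6 gives 84/55.
E[X | X + Y > 6] = (84/55) / (4/11) = 21/5.

21/5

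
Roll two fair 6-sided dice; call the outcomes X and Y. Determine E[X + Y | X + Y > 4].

116/15

P(X + Y > 4) = 5/6.
Summing (X+Y)·P(x,y) over outcomes with X + Y > 4 gives 58/9.
E[X + Y | X + Y > 4] = (58/9) / (5/6) = 116/15.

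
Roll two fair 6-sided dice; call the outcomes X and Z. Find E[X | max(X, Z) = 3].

Outcomes with max(X, Z) = 3: (1,3), (2,3), (3,1), (3,2), (3,3), each with probability 1/36.
E[X | max(X, Z) = 3] = (1 + 2 + 3 + 3 + 3) / 5 = 12/5.

12/5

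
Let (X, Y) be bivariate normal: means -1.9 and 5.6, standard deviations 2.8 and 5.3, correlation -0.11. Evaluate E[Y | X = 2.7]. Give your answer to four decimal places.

4.6422

For a bivariate normal, E[Y | X=x] = μ_Y + ρ·(σ_Y/σ_X)·(x − μ_X).
E[Y | X=2.7] = 5.6 + (-0.11)·(5.3/2.8)·(2.7 − (-1.9)) = 5.6 + (-0.20821)·(4.6) = 4.6422.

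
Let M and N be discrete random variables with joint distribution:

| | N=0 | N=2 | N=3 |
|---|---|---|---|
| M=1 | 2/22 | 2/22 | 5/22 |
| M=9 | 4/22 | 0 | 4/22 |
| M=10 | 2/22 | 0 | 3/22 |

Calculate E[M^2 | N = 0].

P(N = 0) = 4/11.
Σ M^2·P over the event = 1·(2/22) + 81·(4/22) + 100·(2/22) = 263/11.
E[M^2 | N = 0] = (263/11) / (4/11) = 263/4.

263/4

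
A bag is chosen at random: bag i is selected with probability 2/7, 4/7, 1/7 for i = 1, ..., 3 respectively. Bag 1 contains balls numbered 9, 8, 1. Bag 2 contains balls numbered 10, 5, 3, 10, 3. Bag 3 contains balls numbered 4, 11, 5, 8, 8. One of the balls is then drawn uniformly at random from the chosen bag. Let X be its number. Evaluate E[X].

E[X | bag 1] = (9+8+1)/3 = 6.
E[X | bag 2] = (10+5+3+10+3)/5 = 31/5.
E[X | bag 3] = (4+11+5+8+8)/5 = 36/5.
E[X] = (2/7)·(6) + (4/7)·(31/5) + (1/7)·(36/5) = 44/7.

44/7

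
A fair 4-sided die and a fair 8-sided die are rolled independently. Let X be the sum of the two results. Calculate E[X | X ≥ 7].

P(X ≥ 7) = 9/16.
Σ over the event: 7·1/8 + 8·1/8 + 9·1/8 + 10·3/32 + 11·1/16 + 12·1/32 = 5.
E[X | X ≥ 7] = (5) / (9/16) = 80/9.

80/9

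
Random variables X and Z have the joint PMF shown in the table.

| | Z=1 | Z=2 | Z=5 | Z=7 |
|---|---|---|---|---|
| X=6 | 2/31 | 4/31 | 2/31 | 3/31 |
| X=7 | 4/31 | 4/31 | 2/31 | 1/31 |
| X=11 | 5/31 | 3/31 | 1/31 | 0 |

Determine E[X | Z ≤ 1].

95/11

P(Z ≤ 1) = 11/31.
Σ X·P over the event = 6·(2/31) + 7·(4/31) + 11·(5/31) = 95/31.
E[X | Z ≤ 1] = (95/31) / (11/31) = 95/11.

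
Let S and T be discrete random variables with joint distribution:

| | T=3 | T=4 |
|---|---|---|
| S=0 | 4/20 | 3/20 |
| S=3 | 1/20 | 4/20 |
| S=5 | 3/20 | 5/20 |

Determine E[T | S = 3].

19/5

P(S = 3) = 1/4.
Σ T·P over the event = 3·(1/20) + 4·(4/20) = 19/20.
E[T | S = 3] = (19/20) / (1/4) = 19/5.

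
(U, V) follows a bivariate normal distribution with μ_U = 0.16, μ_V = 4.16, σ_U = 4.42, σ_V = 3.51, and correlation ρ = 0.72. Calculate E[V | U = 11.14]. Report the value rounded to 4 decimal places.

For a bivariate normal, E[V | U=x] = μ_V + ρ·(σ_V/σ_U)·(x − μ_U).
E[V | U=11.14] = 4.16 + (0.72)·(3.51/4.42)·(11.14 − (0.16)) = 4.16 + (0.571765)·(10.98) = 10.4380.

10.4380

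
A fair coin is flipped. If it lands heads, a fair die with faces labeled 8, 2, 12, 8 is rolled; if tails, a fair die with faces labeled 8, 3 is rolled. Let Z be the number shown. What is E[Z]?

E[Z | heads] = (8+2+12+8)/4 = 15/2.
E[Z | tails] = (8+3)/2 = 11/2.
By the law of total expectation,
E[Z] = (1/2)·(15/2) + (1/2)·(11/2) = 13/2.

13/2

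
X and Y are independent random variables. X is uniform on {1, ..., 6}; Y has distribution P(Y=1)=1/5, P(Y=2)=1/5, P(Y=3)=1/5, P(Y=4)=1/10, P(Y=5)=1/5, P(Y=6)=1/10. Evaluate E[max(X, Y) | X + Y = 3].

P(X + Y = 3) = 1/15.
Summing max(X,Y)·P(x,y) over outcomes with X + Y = 3 gives 2/15.
E[max(X, Y) | X + Y = 3] = (2/15) / (1/15) = 2.

2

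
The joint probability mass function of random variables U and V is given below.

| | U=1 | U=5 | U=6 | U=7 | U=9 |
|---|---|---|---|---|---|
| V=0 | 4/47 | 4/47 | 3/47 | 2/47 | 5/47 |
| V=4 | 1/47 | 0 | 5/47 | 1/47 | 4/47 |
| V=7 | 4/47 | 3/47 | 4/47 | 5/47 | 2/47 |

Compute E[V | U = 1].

32/9

P(U = 1) = 9/47.
Σ V·P over the event = 0·(4/47) + 4·(1/47) + 7·(4/47) = 32/47.
E[V | U = 1] = (32/47) / (9/47) = 32/9.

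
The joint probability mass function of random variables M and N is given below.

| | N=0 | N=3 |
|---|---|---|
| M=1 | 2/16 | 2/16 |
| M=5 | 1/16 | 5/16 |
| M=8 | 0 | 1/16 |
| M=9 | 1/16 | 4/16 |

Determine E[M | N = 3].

P(N = 3) = 3/4.
Σ M·P over the event = 1·(2/16) + 5·(5/16) + 8·(1/16) + 9·(4/16) = 71/16.
E[M | N = 3] = (71/16) / (3/4) = 71/12.

71/12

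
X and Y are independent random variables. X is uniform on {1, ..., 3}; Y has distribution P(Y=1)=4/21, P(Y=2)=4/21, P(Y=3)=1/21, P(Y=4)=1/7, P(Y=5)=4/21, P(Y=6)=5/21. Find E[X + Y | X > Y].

P(X > Y) = 4/21.
Summing (X+Y)·P(x,y) over outcomes with X > Y gives 16/21.
E[X + Y | X > Y] = (16/21) / (4/21) = 4.

4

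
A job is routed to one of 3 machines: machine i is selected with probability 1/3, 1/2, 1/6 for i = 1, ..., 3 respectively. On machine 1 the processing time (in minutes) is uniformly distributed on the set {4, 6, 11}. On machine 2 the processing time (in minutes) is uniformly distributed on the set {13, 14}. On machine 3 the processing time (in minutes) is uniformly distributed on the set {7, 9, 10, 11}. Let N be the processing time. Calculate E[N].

85/8

E[N | machine 1] = (4+6+11)/3 = 7.
E[N | machine 2] = (13+14)/2 = 27/2.
E[N | machine 3] = (7+9+10+11)/4 = 37/4.
By the law of total expectation,
E[N] = (1/3)·(7) + (1/2)·(27/2) + (1/6)·(37/4) = 85/8.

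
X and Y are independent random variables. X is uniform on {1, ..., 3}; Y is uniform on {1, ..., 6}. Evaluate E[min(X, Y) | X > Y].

Outcomes with X > Y: (2,1), (3,1), (3,2), each with probability 1/18.
E[min(X, Y) | X > Y] = (1 + 1 + 2) / 3 = 4/3.

4/3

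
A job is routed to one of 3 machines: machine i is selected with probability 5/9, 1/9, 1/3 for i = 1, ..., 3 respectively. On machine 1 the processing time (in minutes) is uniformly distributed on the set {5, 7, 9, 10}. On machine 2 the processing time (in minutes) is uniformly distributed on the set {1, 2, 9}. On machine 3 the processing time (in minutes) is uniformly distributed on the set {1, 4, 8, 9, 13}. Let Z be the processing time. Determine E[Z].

85/12

E[Z | machine 1] = (5+7+9+10)/4 = 31/4.
E[Z | machine 2] = (1+2+9)/3 = 4.
E[Z | machine 3] = (1+4+8+9+13)/5 = 7.
E[Z] = (5/9)·(31/4) + (1/9)·(4) + (1/3)·(7) = 85/12.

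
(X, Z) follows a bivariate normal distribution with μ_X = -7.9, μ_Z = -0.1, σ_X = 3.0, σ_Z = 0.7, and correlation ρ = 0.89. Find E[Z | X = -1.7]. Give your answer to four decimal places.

For a bivariate normal, E[Z | X=x] = μ_Z + ρ·(σ_Z/σ_X)·(x − μ_X).
E[Z | X=-1.7] = -0.1 + (0.89)·(0.7/3.0)·(-1.7 − (-7.9)) = -0.1 + (0.207667)·(6.2) = 1.1875.

1.1875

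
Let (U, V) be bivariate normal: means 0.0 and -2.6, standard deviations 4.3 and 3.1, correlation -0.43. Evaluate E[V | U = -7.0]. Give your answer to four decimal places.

-0.4300

The regression of V on U has slope ρ·σ_V/σ_U and passes through (μ_U, μ_V).
E[V | U=-7.0] = -2.6 + (-0.43)·(3.1/4.3)·(-7.0 − (0.0)) = -2.6 + (-0.31)·(-7) = -0.4300.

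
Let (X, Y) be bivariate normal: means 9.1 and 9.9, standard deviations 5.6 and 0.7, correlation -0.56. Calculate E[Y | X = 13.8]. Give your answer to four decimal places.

9.5710

For a bivariate normal, E[Y | X=x] = μ_Y + ρ·(σ_Y/σ_X)·(x − μ_X).
E[Y | X=13.8] = 9.9 + (-0.56)·(0.7/5.6)·(13.8 − (9.1)) = 9.9 + (-0.07)·(4.7) = 9.5710.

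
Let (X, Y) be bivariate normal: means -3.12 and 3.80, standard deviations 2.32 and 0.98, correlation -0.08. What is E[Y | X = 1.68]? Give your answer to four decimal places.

E[Y | X=x] = μ_Y + ρ(σ_Y/σ_X)(x − μ_X) for jointly normal variables.
E[Y | X=1.68] = 3.80 + (-0.08)·(0.98/2.32)·(1.68 − (-3.12)) = 3.80 + (-0.033793)·(4.8) = 3.6378.

3.6378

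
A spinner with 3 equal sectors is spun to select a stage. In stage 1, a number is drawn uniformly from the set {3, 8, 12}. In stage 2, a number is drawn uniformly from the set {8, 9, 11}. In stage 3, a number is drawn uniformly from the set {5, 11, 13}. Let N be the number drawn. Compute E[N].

80/9

E[N | stage 1] = (3+8+12)/3 = 23/3.
E[N | stage 2] = (8+9+11)/3 = 28/3.
E[N | stage 3] = (5+11+13)/3 = 29/3.
By the law of total expectation,
E[N] = (1/3)·(23/3) + (1/3)·(28/3) + (1/3)·(29/3) = 80/9.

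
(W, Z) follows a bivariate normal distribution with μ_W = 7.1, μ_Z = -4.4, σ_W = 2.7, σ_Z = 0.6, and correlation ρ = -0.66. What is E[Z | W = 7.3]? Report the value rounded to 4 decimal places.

-4.4293

The regression of Z on W has slope ρ·σ_Z/σ_W and passes through (μ_W, μ_Z).
E[Z | W=7.3] = -4.4 + (-0.66)·(0.6/2.7)·(7.3 − (7.1)) = -4.4 + (-0.14667)·(0.2) = -4.4293.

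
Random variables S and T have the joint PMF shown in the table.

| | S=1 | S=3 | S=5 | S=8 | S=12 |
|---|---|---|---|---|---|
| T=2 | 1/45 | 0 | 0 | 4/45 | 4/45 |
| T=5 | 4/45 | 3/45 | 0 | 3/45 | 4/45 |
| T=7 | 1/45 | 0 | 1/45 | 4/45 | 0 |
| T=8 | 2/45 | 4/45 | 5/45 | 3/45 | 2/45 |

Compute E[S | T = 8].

P(T = 8) = 16/45.
Σ S·P over the event = 1·(2/45) + 3·(4/45) + 5·(5/45) + 8·(3/45) + 12·(2/45) = 29/15.
E[S | T = 8] = (29/15) / (16/45) = 87/16.

87/16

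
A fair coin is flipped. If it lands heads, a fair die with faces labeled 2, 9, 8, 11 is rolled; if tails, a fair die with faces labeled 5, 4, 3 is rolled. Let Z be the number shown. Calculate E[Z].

23/4

E[Z | heads] = (2+9+8+11)/4 = 15/2.
E[Z | tails] = (5+4+3)/3 = 4.
By the law of total expectation,
E[Z] = (1/2)·(15/2) + (1/2)·(4) = 23/4.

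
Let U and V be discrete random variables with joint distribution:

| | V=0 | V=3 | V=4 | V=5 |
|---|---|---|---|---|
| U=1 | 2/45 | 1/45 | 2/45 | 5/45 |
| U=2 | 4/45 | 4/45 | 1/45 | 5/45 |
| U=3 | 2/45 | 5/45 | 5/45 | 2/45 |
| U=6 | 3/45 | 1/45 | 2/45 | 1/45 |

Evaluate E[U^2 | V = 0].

P(V = 0) = 11/45.
Summing U^2·P(U=x,V=y) over the conditioning event gives 16/5.
E[U^2 | V = 0] = (16/5) / (11/45) = 144/11.

144/11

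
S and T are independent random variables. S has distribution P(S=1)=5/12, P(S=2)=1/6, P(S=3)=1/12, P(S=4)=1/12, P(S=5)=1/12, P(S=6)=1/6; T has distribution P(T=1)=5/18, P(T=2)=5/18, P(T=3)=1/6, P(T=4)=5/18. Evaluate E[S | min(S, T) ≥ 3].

P(min(S, T) ≥ 3) = 5/27.
Summing S·P(x,y) over outcomes with min(S, T) ≥ 3 gives 8/9.
E[S | min(S, T) ≥ 3] = (8/9) / (5/27) = 24/5.

24/5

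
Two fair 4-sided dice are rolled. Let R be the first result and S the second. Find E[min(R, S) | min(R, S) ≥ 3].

Outcomes with min(R, S) ≥ 3: (3,3), (3,4), (4,3), (4,4), each with probability 1/16.
E[min(R, S) | min(R, S) ≥ 3] = (3 + 3 + 3 + 4) / 4 = 13/4.

13/4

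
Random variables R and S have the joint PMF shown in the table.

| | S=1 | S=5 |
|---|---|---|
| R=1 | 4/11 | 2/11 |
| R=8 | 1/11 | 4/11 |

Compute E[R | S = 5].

17/3

P(S = 5) = 6/11.
Σ R·P over the event = 1·(2/11) + 8·(4/11) = 34/11.
E[R | S = 5] = (34/11) / (6/11) = 17/3.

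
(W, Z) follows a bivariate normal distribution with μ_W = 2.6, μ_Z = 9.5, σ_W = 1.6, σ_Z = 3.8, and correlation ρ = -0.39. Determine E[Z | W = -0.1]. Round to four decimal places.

12.0009

The regression of Z on W has slope ρ·σ_Z/σ_W and passes through (μ_W, μ_Z).
E[Z | W=-0.1] = 9.5 + (-0.39)·(3.8/1.6)·(-0.1 − (2.6)) = 9.5 + (-0.92625)·(-2.7) = 12.0009.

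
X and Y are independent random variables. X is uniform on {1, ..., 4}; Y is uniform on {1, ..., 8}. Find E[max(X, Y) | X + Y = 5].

Outcomes with X + Y = 5: (1,4), (2,3), (3,2), (4,1), each with probability 1/32.
E[max(X, Y) | X + Y = 5] = (4 + 3 + 3 + 4) / 4 = 7/2.

7/2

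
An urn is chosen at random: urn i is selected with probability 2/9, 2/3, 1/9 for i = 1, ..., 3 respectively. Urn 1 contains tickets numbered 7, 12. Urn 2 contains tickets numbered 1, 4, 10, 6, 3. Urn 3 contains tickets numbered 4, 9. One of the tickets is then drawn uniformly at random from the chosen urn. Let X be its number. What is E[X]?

181/30

E[X | urn 1] = (7+12)/2 = 19/2.
E[X | urn 2] = (1+4+10+6+3)/5 = 24/5.
E[X | urn 3] = (4+9)/2 = 13/2.
By the law of total expectation,
E[X] = (2/9)·(19/2) + (2/3)·(24/5) + (1/9)·(13/2) = 181/30.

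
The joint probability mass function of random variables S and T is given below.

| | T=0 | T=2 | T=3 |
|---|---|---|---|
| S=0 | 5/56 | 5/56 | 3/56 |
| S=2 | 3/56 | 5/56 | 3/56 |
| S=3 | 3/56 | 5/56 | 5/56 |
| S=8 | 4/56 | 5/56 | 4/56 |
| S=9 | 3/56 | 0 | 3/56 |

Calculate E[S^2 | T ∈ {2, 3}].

P(T ∈ {2, 3}) = 19/28.
Summing S^2·P(S=x,T=y) over the conditioning event gives 941/56.
E[S^2 | T ∈ {2, 3}] = (941/56) / (19/28) = 941/38.

941/38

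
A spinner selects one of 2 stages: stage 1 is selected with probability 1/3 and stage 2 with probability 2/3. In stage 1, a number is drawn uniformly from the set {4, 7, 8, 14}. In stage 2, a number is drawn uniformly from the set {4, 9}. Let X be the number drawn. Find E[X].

85/12

E[X | stage 1] = (4+7+8+14)/4 = 33/4.
E[X | stage 2] = (4+9)/2 = 13/2.
By the law of total expectation,
E[X] = (1/3)·(33/4) + (2/3)·(13/2) = 85/12.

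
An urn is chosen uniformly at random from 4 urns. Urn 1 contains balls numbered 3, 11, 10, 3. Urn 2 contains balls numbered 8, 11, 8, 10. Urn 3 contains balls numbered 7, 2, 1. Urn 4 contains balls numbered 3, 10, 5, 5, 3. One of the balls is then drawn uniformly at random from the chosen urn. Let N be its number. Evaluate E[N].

E[N | urn 1] = (3+11+10+3)/4 = 27/4.
E[N | urn 2] = (8+11+8+10)/4 = 37/4.
E[N | urn 3] = (7+2+1)/3 = 10/3.
E[N | urn 4] = (3+10+5+5+3)/5 = 26/5.
E[N] = (1/4)·(27/4) + (1/4)·(37/4) + (1/4)·(10/3) + (1/4)·(26/5) = 92/15.

92/15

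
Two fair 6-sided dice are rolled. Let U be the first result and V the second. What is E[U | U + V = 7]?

Outcomes with U + V = 7: (1,6), (2,5), (3,4), (4,3), (5,2), (6,1), each with probability 1/36.
E[U | U + V = 7] = (1 + 2 + 3 + 4 + 5 + 6) / 6 = 7/2.

7/2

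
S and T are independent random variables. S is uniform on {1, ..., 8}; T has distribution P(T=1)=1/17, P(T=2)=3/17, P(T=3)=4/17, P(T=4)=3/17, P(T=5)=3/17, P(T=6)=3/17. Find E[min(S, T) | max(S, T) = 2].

P(max(S, T) = 2) = 7/136.
Summing min(S,T)·P(x,y) over outcomes with max(S, T) = 2 gives 5/68.
E[min(S, T) | max(S, T) = 2] = (5/68) / (7/136) = 10/7.

10/7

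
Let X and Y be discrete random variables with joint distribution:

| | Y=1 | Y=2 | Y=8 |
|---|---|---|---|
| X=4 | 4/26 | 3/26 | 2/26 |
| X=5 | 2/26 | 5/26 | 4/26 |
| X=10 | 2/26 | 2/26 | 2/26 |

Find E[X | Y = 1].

P(Y = 1) = 4/13.
Σ X·P over the event = 4·(4/26) + 5·(2/26) + 10·(2/26) = 23/13.
E[X | Y = 1] = (23/13) / (4/13) = 23/4.

23/4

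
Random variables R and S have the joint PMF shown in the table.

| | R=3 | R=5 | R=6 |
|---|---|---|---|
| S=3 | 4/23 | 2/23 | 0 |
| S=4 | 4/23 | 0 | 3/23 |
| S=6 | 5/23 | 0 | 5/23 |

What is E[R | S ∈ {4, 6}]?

P(S ∈ {4, 6}) = 17/23.
Σ R·P over the event = 3·(4/23) + 3·(5/23) + 6·(3/23) + 6·(5/23) = 75/23.
E[R | S ∈ {4, 6}] = (75/23) / (17/23) = 75/17.

75/17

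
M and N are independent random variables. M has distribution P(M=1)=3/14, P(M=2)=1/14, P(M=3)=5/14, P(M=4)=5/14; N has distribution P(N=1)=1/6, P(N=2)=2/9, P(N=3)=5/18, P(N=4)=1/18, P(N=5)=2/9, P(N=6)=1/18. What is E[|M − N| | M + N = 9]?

P(M + N = 9) = 25/252.
Summing |M−N|·P(x,y) over outcomes with M + N = 9 gives 5/36.
E[|M − N| | M + N = 9] = (5/36) / (25/252) = 7/5.

7/5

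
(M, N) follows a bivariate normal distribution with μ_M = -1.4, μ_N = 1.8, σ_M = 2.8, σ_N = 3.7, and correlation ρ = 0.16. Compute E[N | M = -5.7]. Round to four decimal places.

For a bivariate normal, E[N | M=x] = μ_N + ρ·(σ_N/σ_M)·(x − μ_M).
E[N | M=-5.7] = 1.8 + (0.16)·(3.7/2.8)·(-5.7 − (-1.4)) = 1.8 + (0.21143)·(-4.3) = 0.8909.

0.8909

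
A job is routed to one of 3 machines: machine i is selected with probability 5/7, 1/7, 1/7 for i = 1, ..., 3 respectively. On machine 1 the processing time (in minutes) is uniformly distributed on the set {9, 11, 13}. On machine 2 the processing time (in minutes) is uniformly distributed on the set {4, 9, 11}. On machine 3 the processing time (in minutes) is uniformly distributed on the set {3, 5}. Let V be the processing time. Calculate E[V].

67/7

E[V | machine 1] = (9+11+13)/3 = 11.
E[V | machine 2] = (4+9+11)/3 = 8.
E[V | machine 3] = (3+5)/2 = 4.
By the law of total expectation,
E[V] = (5/7)·(11) + (1/7)·(8) + (1/7)·(4) = 67/7.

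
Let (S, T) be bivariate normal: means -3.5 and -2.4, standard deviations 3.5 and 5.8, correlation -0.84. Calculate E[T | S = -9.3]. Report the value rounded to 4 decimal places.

The regression of T on S has slope ρ·σ_T/σ_S and passes through (μ_S, μ_T).
E[T | S=-9.3] = -2.4 + (-0.84)·(5.8/3.5)·(-9.3 − (-3.5)) = -2.4 + (-1.392)·(-5.8) = 5.6736.

5.6736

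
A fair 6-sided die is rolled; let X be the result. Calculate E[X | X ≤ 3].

2

Given X ≤ 3, X is equally likely to be any of {1, 2, 3}.
E[X | X ≤ 3] = (1 + 2 + 3) / 3 = 2.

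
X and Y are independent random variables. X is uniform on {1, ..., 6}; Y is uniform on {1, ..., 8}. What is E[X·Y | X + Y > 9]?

P(X + Y > 9) = 5/16.
Summing XY·P(x,y) over outcomes with X + Y > 9 gives 455/48.
E[X·Y | X + Y > 9] = (455/48) / (5/16) = 91/3.

91/3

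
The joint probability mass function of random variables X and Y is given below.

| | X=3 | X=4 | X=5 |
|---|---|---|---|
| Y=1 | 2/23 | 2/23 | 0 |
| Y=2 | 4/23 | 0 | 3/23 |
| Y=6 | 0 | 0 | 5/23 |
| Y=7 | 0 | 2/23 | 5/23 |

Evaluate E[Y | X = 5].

P(X = 5) = 13/23.
Σ Y·P over the event = 2·(3/23) + 6·(5/23) + 7·(5/23) = 71/23.
E[Y | X = 5] = (71/23) / (13/23) = 71/13.

71/13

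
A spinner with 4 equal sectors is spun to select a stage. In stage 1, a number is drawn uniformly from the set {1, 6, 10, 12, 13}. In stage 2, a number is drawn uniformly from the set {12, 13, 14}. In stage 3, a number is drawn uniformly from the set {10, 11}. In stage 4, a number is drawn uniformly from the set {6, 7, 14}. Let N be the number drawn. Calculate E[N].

409/40

E[N | stage 1] = (1+6+10+12+13)/5 = 42/5.
E[N | stage 2] = (12+13+14)/3 = 13.
E[N | stage 3] = (10+11)/2 = 21/2.
E[N | stage 4] = (6+7+14)/3 = 9.
By the law of total expectation,
E[N] = (1/4)·(42/5) + (1/4)·(13) + (1/4)·(21/2) + (1/4)·(9) = 409/40.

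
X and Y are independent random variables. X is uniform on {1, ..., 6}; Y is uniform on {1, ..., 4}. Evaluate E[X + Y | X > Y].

P(X > Y) = 7/12.
Summing (X+Y)·P(x,y) over outcomes with X > Y gives 47/12.
E[X + Y | X > Y] = (47/12) / (7/12) = 47/7.

47/7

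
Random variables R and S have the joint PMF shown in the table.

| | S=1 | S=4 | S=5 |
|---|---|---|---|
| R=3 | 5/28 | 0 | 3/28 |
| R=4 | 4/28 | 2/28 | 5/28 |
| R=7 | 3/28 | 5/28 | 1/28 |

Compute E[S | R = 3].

5/2

P(R = 3) = 2/7.
Σ S·P over the event = 1·(5/28) + 5·(3/28) = 5/7.
E[S | R = 3] = (5/7) / (2/7) = 5/2.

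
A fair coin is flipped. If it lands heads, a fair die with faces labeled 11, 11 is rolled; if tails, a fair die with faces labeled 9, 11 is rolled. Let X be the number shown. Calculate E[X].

21/2

E[X | heads] = (11+11)/2 = 11.
E[X | tails] = (9+11)/2 = 10.
E[X] = (1/2)·(11) + (1/2)·(10) = 21/2.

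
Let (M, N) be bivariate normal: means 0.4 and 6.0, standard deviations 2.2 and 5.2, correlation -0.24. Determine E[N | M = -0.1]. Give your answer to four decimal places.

6.2836

The regression of N on M has slope ρ·σ_N/σ_M and passes through (μ_M, μ_N).
E[N | M=-0.1] = 6.0 + (-0.24)·(5.2/2.2)·(-0.1 − (0.4)) = 6.0 + (-0.56727)·(-0.5) = 6.2836.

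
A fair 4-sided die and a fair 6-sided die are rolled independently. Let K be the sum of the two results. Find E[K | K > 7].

26/3

P(K > 7) = 1/4.
Σ over the event: 8·1/8 + 9·1/12 + 10·1/24 = 13/6.
E[K | K > 7] = (13/6) / (1/4) = 26/3.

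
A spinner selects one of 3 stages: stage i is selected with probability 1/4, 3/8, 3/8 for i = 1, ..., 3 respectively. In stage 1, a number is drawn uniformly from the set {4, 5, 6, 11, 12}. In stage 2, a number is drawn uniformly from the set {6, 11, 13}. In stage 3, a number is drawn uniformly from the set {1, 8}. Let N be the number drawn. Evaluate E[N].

E[N | stage 1] = (4+5+6+11+12)/5 = 38/5.
E[N | stage 2] = (6+11+13)/3 = 10.
E[N | stage 3] = (1+8)/2 = 9/2.
By the law of total expectation,
E[N] = (1/4)·(38/5) + (3/8)·(10) + (3/8)·(9/2) = 587/80.

587/80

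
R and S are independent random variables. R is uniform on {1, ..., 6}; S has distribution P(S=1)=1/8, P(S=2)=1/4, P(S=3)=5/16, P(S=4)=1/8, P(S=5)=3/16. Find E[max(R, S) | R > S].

P(R > S) = 1/2.
Summing max(R,S)·P(x,y) over outcomes with R > S gives 227/96.
E[max(R, S) | R > S] = (227/96) / (1/2) = 227/48.

227/48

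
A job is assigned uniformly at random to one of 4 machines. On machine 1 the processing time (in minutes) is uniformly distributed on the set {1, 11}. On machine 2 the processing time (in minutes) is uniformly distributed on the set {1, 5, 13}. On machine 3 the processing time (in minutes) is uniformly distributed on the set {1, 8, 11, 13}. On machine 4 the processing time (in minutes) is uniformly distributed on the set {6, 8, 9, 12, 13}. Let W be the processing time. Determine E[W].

1811/240

E[W | machine 1] = (1+11)/2 = 6.
E[W | machine 2] = (1+5+13)/3 = 19/3.
E[W | machine 3] = (1+8+11+13)/4 = 33/4.
E[W | machine 4] = (6+8+9+12+13)/5 = 48/5.
By the law of total expectation,
E[W] = (1/4)·(6) + (1/4)·(19/3) + (1/4)·(33/4) + (1/4)·(48/5) = 1811/240.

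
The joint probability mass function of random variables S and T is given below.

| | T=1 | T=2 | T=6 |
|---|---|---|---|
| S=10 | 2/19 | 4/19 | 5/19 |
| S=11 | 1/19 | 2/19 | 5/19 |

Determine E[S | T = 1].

31/3

P(T = 1) = 3/19.
Σ S·P over the event = 10·(2/19) + 11·(1/19) = 31/19.
E[S | T = 1] = (31/19) / (3/19) = 31/3.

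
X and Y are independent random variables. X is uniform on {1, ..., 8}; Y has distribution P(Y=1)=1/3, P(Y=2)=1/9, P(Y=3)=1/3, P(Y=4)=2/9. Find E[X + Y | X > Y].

39/5

P(X > Y) = 25/36.
Summing (X+Y)·P(x,y) over outcomes with X > Y gives 65/12.
E[X + Y | X > Y] = (65/12) / (25/36) = 39/5.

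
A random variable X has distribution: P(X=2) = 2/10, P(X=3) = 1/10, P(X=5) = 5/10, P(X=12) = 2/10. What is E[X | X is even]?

P(X is even) = 2/5.
Σ over the event: 2·1/5 + 12·1/5 = 14/5.
E[X | X is even] = (14/5) / (2/5) = 7.

7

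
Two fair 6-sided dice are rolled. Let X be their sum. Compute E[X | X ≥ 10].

32/3

P(X ≥ 10) = 1/6.
Σ over the event: 10·1/12 + 11·1/18 + 12·1/36 = 16/9.
E[X | X ≥ 10] = (16/9) / (1/6) = 32/3.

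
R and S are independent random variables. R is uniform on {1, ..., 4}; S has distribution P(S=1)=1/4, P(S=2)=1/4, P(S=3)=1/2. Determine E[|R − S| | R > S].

P(R > S) = 7/16.
Summing |R−S|·P(x,y) over outcomes with R > S gives 11/16.
E[|R − S| | R > S] = (11/16) / (7/16) = 11/7.

11/7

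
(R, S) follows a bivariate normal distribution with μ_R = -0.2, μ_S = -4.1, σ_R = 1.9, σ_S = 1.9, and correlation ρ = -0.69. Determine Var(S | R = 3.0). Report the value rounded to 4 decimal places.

1.8913

The conditional variance in a bivariate normal is σ_S²(1 − ρ²), independent of x.
Var(S | R=3.0) = (1.9)²·(1 − (-0.69)²) = 3.61·0.5239 = 1.8913.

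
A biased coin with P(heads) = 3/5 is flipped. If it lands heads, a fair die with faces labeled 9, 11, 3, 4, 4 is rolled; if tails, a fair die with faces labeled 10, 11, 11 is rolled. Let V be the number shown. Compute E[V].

599/75

E[V | heads] = (9+11+3+4+4)/5 = 31/5.
E[V | tails] = (10+11+11)/3 = 32/3.
E[V] = (3/5)·(31/5) + (2/5)·(32/3) = 599/75.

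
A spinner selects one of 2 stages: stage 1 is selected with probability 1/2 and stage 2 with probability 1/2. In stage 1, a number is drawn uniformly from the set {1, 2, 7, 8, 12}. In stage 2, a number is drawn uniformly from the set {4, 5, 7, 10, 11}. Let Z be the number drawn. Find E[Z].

E[Z | stage 1] = (1+2+7+8+12)/5 = 6.
E[Z | stage 2] = (4+5+7+10+11)/5 = 37/5.
E[Z] = (1/2)·(6) + (1/2)·(37/5) = 67/10.

67/10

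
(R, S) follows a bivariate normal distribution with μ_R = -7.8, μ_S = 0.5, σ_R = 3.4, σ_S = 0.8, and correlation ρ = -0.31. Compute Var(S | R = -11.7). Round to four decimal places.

Var(S | R=x) = (1 − ρ²)·σ_S².
Var(S | R=-11.7) = (0.8)²·(1 − (-0.31)²) = 0.64·0.9039 = 0.5785.

0.5785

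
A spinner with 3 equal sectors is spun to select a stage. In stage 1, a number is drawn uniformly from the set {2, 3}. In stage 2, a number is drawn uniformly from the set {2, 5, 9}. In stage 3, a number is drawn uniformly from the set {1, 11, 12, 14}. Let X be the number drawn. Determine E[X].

52/9

E[X | stage 1] = (2+3)/2 = 5/2.
E[X | stage 2] = (2+5+9)/3 = 16/3.
E[X | stage 3] = (1+11+12+14)/4 = 19/2.
By the law of total expectation,
E[X] = (1/3)·(5/2) + (1/3)·(16/3) + (1/3)·(19/2) = 52/9.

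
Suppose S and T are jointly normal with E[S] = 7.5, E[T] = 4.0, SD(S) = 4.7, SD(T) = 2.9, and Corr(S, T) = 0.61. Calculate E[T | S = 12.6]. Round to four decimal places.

The regression of T on S has slope ρ·σ_T/σ_S and passes through (μ_S, μ_T).
E[T | S=12.6] = 4.0 + (0.61)·(2.9/4.7)·(12.6 − (7.5)) = 4.0 + (0.376383)·(5.1) = 5.9196.

5.9196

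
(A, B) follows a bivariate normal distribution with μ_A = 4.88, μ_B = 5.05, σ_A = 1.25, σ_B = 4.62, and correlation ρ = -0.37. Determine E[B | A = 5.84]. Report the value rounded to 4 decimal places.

3.7372

The regression of B on A has slope ρ·σ_B/σ_A and passes through (μ_A, μ_B).
E[B | A=5.84] = 5.05 + (-0.37)·(4.62/1.25)·(5.84 − (4.88)) = 5.05 + (-1.3675)·(0.96) = 3.7372.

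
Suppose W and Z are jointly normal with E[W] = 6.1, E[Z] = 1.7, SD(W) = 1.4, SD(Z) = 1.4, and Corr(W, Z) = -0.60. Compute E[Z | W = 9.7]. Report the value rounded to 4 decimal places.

-0.4600

The regression of Z on W has slope ρ·σ_Z/σ_W and passes through (μ_W, μ_Z).
E[Z | W=9.7] = 1.7 + (-0.60)·(1.4/1.4)·(9.7 − (6.1)) = 1.7 + (-0.6)·(3.6) = -0.4600.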